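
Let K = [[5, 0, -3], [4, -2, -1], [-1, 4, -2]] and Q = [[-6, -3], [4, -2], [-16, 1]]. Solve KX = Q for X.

X = [[0, 3], [-3, 4], [2, 6]]

Since K multiplies X on the left, X = K⁻¹Q.
K has determinant -2; K⁻¹ = [[-4, 6, 3], [-9/2, 13/2, 7/2], [-7, 10, 5]].
X = K⁻¹Q = [[-4, 6, 3], [-9/2, 13/2, 7/2], [-7, 10, 5]] · [[-6, -3], [4, -2], [-16, 1]] = [[0, 3], [-3, 4], [2, 6]].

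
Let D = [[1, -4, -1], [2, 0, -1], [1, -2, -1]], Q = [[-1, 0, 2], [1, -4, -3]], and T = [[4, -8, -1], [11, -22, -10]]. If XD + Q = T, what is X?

XD = T − Q = [[5, -8, -3], [10, -18, -7]].
Right-multiplying both sides by D⁻¹ gives X = (T − Q)D⁻¹.
det D = -2, so D⁻¹ = [[1, 1, -2], [-1/2, 0, 1/2], [2, 1, -4]].
X = (T − Q)D⁻¹ = [[3, 2, -2], [5, 3, -1]].

X = [[3, 2, -2], [5, 3, -1]]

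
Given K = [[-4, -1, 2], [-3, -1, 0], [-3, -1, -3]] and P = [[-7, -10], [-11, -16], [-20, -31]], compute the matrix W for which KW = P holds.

W = [[2, 4], [5, 4], [3, 5]]

K is on the left of W, so left-multiply by K⁻¹: W = K⁻¹P.
det K = -3, so K⁻¹ = [[-1, 5/3, -2/3], [3, -6, 2], [0, 1/3, -1/3]].
W = K⁻¹P = [[-1, 5/3, -2/3], [3, -6, 2], [0, 1/3, -1/3]] · [[-7, -10], [-11, -16], [-20, -31]] = [[2, 4], [5, 4], [3, 5]].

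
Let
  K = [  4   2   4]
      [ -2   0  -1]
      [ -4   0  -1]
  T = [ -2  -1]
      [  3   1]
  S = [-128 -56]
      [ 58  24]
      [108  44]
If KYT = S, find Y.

Y = [[5, -5], [2, 2], [4, 0]]

Y = K⁻¹ST⁻¹ (apply K⁻¹ on the left and T⁻¹ on the right).
det K = 4, so K⁻¹ = [[0, 1/2, -1/2], [1/2, 3, -1], [0, -2, 1]].
det T = 1, so T⁻¹ = [[1, 1], [-3, -2]].
K⁻¹S = [[-25, -10], [2, 0], [-8, -4]].
Y = (K⁻¹S)T⁻¹ = [[5, -5], [2, 2], [4, 0]].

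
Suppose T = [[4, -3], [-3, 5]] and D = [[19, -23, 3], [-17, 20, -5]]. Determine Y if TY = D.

Since T multiplies Y on the left, Y = T⁻¹D.
det T = 11; the adjugate gives T⁻¹ = [[5/11, 3/11], [3/11, 4/11]].
Y = T⁻¹D = [[5/11, 3/11], [3/11, 4/11]] · [[19, -23, 3], [-17, 20, -5]] = [[4, -5, 0], [-1, 1, -1]].

Y = [[4, -5, 0], [-1, 1, -1]]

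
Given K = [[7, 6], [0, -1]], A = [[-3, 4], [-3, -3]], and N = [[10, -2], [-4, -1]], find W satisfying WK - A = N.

WK = N + A = [[7, 2], [-7, -4]].
Since K sits to the right of W, W = (N + A)K⁻¹.
K has determinant -7; K⁻¹ = [[1/7, 6/7], [0, -1]].
W = (N + A)K⁻¹ = [[1, 4], [-1, -2]].

W = [[1, 4], [-1, -2]]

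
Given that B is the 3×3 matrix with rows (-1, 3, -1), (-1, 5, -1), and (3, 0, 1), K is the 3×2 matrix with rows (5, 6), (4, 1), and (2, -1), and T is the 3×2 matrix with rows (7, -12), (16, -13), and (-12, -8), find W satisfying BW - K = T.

BW = T + K = [[12, -6], [20, -12], [-10, -9]].
B is on the left of W, so left-multiply by B⁻¹: W = B⁻¹(T + K).
det B = 4, so B⁻¹ = [[5/4, -3/4, 1/2], [-1/2, 1/2, 0], [-15/4, 9/4, -1/2]].
W = B⁻¹(T + K) = [[-5, -3], [4, -3], [5, 0]].

W = [[-5, -3], [4, -3], [5, 0]]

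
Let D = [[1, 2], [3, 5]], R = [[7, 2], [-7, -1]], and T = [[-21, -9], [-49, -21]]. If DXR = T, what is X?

X = [[2, 1], [-4, -2]]

Isolating X: multiply by D⁻¹ from the left and R⁻¹ from the right, so X = D⁻¹TR⁻¹.
det D = -1, so D⁻¹ = [[-5, 2], [3, -1]].
det R = 7, so R⁻¹ = [[-1/7, -2/7], [1, 1]].
D⁻¹T = [[7, 3], [-14, -6]].
X = (D⁻¹T)R⁻¹ = [[2, 1], [-4, -2]].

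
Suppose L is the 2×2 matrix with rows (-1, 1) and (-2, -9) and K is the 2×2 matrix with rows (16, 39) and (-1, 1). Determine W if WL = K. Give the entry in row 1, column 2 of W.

-5

Right-multiplying both sides by L⁻¹ gives W = KL⁻¹.
L has determinant 11; L⁻¹ = [[-9/11, -1/11], [2/11, -1/11]].
W = KL⁻¹ = [[16, 39], [-1, 1]] · [[-9/11, -1/11], [2/11, -1/11]] = [[-6, -5], [1, 0]].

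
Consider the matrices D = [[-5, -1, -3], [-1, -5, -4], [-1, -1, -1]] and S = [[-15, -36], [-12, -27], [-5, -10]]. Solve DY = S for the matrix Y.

Left-multiplying both sides by D⁻¹ gives Y = D⁻¹S.
det D = 4; the adjugate gives D⁻¹ = [[1/4, 1/2, -11/4], [3/4, 1/2, -17/4], [-1, -1, 6]].
Y = D⁻¹S = [[1/4, 1/2, -11/4], [3/4, 1/2, -17/4], [-1, -1, 6]] · [[-15, -36], [-12, -27], [-5, -10]] = [[4, 5], [4, 2], [-3, 3]].

Y = [[4, 5], [4, 2], [-3, 3]]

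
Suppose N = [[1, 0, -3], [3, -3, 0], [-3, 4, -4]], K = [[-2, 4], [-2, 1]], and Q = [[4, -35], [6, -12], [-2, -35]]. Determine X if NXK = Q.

X = [[4, -3], [5, -3], [5, -4]]

Isolating X: multiply by N⁻¹ from the left and K⁻¹ from the right, so X = N⁻¹QK⁻¹.
det N = 3, so N⁻¹ = [[4, -4, -3], [4, -13/3, -3], [1, -4/3, -1]].
det K = 6, so K⁻¹ = [[1/6, -2/3], [1/3, -1/3]].
N⁻¹Q = [[-2, 13], [-4, 17], [-2, 16]].
X = (N⁻¹Q)K⁻¹ = [[4, -3], [5, -3], [5, -4]].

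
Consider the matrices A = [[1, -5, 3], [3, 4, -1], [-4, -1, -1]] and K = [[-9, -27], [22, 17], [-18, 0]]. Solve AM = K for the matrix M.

M = [[5, 1], [1, 2], [-3, -6]]

Since A multiplies M on the left, M = A⁻¹K.
A has determinant -1; A⁻¹ = [[5, 8, 7], [-7, -11, -10], [-13, -21, -19]].
M = A⁻¹K = [[5, 8, 7], [-7, -11, -10], [-13, -21, -19]] · [[-9, -27], [22, 17], [-18, 0]] = [[5, 1], [1, 2], [-3, -6]].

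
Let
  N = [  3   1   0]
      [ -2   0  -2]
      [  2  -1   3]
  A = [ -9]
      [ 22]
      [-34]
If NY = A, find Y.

Since N multiplies Y on the left, Y = N⁻¹A.
det N = -4, so N⁻¹ = [[1/2, 3/4, 1/2], [-1/2, -9/4, -3/2], [-1/2, -5/4, -1/2]].
Y = N⁻¹A = [[1/2, 3/4, 1/2], [-1/2, -9/4, -3/2], [-1/2, -5/4, -1/2]] · [[-9], [22], [-34]] = [[-5], [6], [-6]].

Y = [[-5], [6], [-6]]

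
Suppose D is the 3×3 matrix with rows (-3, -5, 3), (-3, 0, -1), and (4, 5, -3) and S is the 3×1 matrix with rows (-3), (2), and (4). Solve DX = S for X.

X = [[1], [-3], [-5]]

Left-multiplying both sides by D⁻¹ gives X = D⁻¹S.
det D = 5, so D⁻¹ = [[1, 0, 1], [-13/5, -3/5, -12/5], [-3, -1, -3]].
X = D⁻¹S = [[1, 0, 1], [-13/5, -3/5, -12/5], [-3, -1, -3]] · [[-3], [2], [4]] = [[1], [-3], [-5]].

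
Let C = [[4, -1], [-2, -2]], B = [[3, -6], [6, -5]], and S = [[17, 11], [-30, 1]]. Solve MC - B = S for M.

MC = S + B = [[20, 5], [-24, -4]].
C is on the right of M, so right-multiply by C⁻¹: M = (S + B)C⁻¹.
det C = -10, so C⁻¹ = [[1/5, -1/10], [-1/5, -2/5]].
M = (S + B)C⁻¹ = [[3, -4], [-4, 4]].

M = [[3, -4], [-4, 4]]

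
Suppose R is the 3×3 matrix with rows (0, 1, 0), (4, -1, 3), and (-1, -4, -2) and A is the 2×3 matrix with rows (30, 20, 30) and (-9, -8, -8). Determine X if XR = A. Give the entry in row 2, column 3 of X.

1

R is on the right of X, so right-multiply by R⁻¹: X = AR⁻¹.
det R = 5; the adjugate gives R⁻¹ = [[14/5, 2/5, 3/5], [1, 0, 0], [-17/5, -1/5, -4/5]].
X = AR⁻¹ = [[30, 20, 30], [-9, -8, -8]] · [[14/5, 2/5, 3/5], [1, 0, 0], [-17/5, -1/5, -4/5]] = [[2, 6, -6], [-6, -2, 1]].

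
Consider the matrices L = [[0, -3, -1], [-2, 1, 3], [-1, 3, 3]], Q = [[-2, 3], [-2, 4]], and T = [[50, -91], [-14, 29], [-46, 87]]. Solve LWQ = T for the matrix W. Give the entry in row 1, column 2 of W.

0

W = L⁻¹TQ⁻¹ (apply L⁻¹ on the left and Q⁻¹ on the right).
L has determinant -4; L⁻¹ = [[3/2, -3/2, 2], [-3/4, 1/4, -1/2], [5/4, -3/4, 3/2]].
det Q = -2; the adjugate gives Q⁻¹ = [[-2, 3/2], [-1, 1]].
L⁻¹T = [[4, -6], [-18, 32], [4, -5]].
W = (L⁻¹T)Q⁻¹ = [[-2, 0], [4, 5], [-3, 1]].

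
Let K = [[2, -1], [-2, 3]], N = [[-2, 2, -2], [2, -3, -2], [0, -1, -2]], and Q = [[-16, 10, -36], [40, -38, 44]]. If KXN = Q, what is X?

X = [[4, 3, 1], [-4, 2, 0]]

Isolating X: multiply by K⁻¹ from the left and N⁻¹ from the right, so X = K⁻¹QN⁻¹.
det K = 4; the adjugate gives K⁻¹ = [[3/4, 1/4], [1/2, 1/2]].
det N = 4; the adjugate gives N⁻¹ = [[1, 3/2, -5/2], [1, 1, -2], [-1/2, -1/2, 1/2]].
K⁻¹Q = [[-2, -2, -16], [12, -14, 4]].
X = (K⁻¹Q)N⁻¹ = [[4, 3, 1], [-4, 2, 0]].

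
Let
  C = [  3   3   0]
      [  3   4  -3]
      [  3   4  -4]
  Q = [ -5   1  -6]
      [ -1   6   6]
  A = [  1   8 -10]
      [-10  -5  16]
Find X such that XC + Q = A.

XC = A − Q = [[6, 7, -4], [-9, -11, 10]].
Right-multiplying both sides by C⁻¹ gives X = (A − Q)C⁻¹.
det C = -3; the adjugate gives C⁻¹ = [[4/3, -4, 3], [-1, 4, -3], [0, 1, -1]].
X = (A − Q)C⁻¹ = [[1, 0, 1], [-1, 2, -4]].

X = [[1, 0, 1], [-1, 2, -4]]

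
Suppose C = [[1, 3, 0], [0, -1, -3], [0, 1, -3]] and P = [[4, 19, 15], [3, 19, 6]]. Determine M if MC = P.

M = [[4, -6, 1], [3, -6, 4]]

Since C sits to the right of M, M = PC⁻¹.
C has determinant 6; C⁻¹ = [[1, 3/2, -3/2], [0, -1/2, 1/2], [0, -1/6, -1/6]].
M = PC⁻¹ = [[4, 19, 15], [3, 19, 6]] · [[1, 3/2, -3/2], [0, -1/2, 1/2], [0, -1/6, -1/6]] = [[4, -6, 1], [3, -6, 4]].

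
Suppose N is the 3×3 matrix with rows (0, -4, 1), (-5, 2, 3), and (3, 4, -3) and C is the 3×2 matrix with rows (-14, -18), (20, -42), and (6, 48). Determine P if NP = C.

N is on the left of P, so left-multiply by N⁻¹: P = N⁻¹C.
det N = -2; the adjugate gives N⁻¹ = [[9, 4, 7], [3, 3/2, 5/2], [13, 6, 10]].
P = N⁻¹C = [[9, 4, 7], [3, 3/2, 5/2], [13, 6, 10]] · [[-14, -18], [20, -42], [6, 48]] = [[-4, 6], [3, 3], [-2, -6]].

P = [[-4, 6], [3, 3], [-2, -6]]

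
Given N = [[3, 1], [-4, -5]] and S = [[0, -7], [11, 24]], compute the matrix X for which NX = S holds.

X = [[1, -1], [-3, -4]]

N is on the left of X, so left-multiply by N⁻¹: X = N⁻¹S.
det N = -11; the adjugate gives N⁻¹ = [[5/11, 1/11], [-4/11, -3/11]].
X = N⁻¹S = [[5/11, 1/11], [-4/11, -3/11]] · [[0, -7], [11, 24]] = [[1, -1], [-3, -4]].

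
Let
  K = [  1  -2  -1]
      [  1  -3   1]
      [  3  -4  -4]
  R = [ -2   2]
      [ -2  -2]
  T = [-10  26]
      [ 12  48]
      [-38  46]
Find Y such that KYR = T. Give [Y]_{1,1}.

-1

Y = K⁻¹TR⁻¹ (apply K⁻¹ on the left and R⁻¹ on the right).
det K = -3; the adjugate gives K⁻¹ = [[-16/3, 4/3, 5/3], [-7/3, 1/3, 2/3], [-5/3, 2/3, 1/3]].
det R = 8; the adjugate gives R⁻¹ = [[-1/4, -1/4], [1/4, -1/4]].
K⁻¹T = [[6, 2], [2, -14], [12, 4]].
Y = (K⁻¹T)R⁻¹ = [[-1, -2], [-4, 3], [-2, -4]].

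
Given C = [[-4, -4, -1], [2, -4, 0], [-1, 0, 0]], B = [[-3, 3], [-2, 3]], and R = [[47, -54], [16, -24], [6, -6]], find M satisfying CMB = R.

Isolating M: multiply by C⁻¹ from the left and B⁻¹ from the right, so M = C⁻¹RB⁻¹.
det C = 4; the adjugate gives C⁻¹ = [[0, 0, -1], [0, -1/4, -1/2], [-1, 1, 6]].
det B = -3; the adjugate gives B⁻¹ = [[-1, 1], [-2/3, 1]].
C⁻¹R = [[-6, 6], [-7, 9], [5, -6]].
M = (C⁻¹R)B⁻¹ = [[2, 0], [1, 2], [-1, -1]].

M = [[2, 0], [1, 2], [-1, -1]]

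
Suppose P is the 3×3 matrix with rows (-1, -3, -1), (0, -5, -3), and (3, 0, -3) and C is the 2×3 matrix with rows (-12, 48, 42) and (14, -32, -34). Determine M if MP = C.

M = [[-6, -6, -6], [4, 4, 6]]

Since P sits to the right of M, M = CP⁻¹.
det P = -3, so P⁻¹ = [[-5, 3, -4/3], [3, -2, 1], [-5, 3, -5/3]].
M = CP⁻¹ = [[-12, 48, 42], [14, -32, -34]] · [[-5, 3, -4/3], [3, -2, 1], [-5, 3, -5/3]] = [[-6, -6, -6], [4, 4, 6]].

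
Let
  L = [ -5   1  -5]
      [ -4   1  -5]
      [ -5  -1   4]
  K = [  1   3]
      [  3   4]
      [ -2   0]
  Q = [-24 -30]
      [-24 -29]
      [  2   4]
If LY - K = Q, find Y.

Y = [[2, 2], [2, -2], [3, 3]]

LY = Q + K = [[-23, -27], [-21, -25], [0, 4]].
Left-multiplying both sides by L⁻¹ gives Y = L⁻¹(Q + K).
L has determinant 1; L⁻¹ = [[-1, 1, 0], [41, -45, -5], [9, -10, -1]].
Y = L⁻¹(Q + K) = [[2, 2], [2, -2], [3, 3]].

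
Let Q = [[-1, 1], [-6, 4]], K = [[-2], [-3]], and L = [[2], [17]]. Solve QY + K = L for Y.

QY = L − K = [[4], [20]].
Since Q multiplies Y on the left, Y = Q⁻¹(L − K).
Q has determinant 2; Q⁻¹ = [[2, -1/2], [3, -1/2]].
Y = Q⁻¹(L − K) = [[-2], [2]].

Y = [[-2], [2]]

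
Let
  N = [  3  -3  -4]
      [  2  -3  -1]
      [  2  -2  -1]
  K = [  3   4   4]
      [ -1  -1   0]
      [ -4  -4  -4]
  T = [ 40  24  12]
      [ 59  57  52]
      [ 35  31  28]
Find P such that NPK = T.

P = N⁻¹TK⁻¹ (apply N⁻¹ on the left and K⁻¹ on the right).
N has determinant -5; N⁻¹ = [[-1/5, -1, 9/5], [0, -1, 1], [-2/5, 0, 3/5]].
K has determinant -4; K⁻¹ = [[-1, 0, -1], [1, -1, 1], [0, 1, -1/4]].
N⁻¹T = [[-4, -6, -4], [-24, -26, -24], [5, 9, 12]].
P = (N⁻¹T)K⁻¹ = [[-2, 2, -1], [-2, 2, 4], [4, 3, 1]].

P = [[-2, 2, -1], [-2, 2, 4], [4, 3, 1]]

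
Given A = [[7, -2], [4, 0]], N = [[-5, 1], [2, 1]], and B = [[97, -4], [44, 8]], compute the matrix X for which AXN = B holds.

X = [[-1, 3], [4, 5]]

Isolating X: multiply by A⁻¹ from the left and N⁻¹ from the right, so X = A⁻¹BN⁻¹.
A has determinant 8; A⁻¹ = [[0, 1/4], [-1/2, 7/8]].
det N = -7, so N⁻¹ = [[-1/7, 1/7], [2/7, 5/7]].
A⁻¹B = [[11, 2], [-10, 9]].
X = (A⁻¹B)N⁻¹ = [[-1, 3], [4, 5]].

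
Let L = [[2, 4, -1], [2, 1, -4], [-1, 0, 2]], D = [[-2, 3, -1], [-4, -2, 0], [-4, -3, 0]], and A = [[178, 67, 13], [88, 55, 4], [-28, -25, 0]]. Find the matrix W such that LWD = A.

W = [[2, -4, -3], [-4, -1, -5], [1, -4, 4]]

W = L⁻¹AD⁻¹ (apply L⁻¹ on the left and D⁻¹ on the right).
det L = 3, so L⁻¹ = [[2/3, -8/3, -5], [0, 1, 2], [1/3, -4/3, -2]].
det D = -4, so D⁻¹ = [[0, -3/4, 1/2], [0, 1, -1], [-1, 9/2, -4]].
L⁻¹A = [[24, 23, -2], [32, 5, 4], [-2, -1, -1]].
W = (L⁻¹A)D⁻¹ = [[2, -4, -3], [-4, -1, -5], [1, -4, 4]].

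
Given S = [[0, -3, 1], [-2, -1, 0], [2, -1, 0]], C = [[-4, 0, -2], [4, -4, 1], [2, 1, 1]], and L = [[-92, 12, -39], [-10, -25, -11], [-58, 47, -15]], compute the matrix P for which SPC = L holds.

P = [[-3, -5, -2], [-2, 4, 5], [2, 5, -1]]

P = S⁻¹LC⁻¹ (apply S⁻¹ on the left and C⁻¹ on the right).
S has determinant 4; S⁻¹ = [[0, -1/4, 1/4], [0, -1/2, -1/2], [1, -3/2, -3/2]].
C has determinant -4; C⁻¹ = [[5/4, 1/2, 2], [1/2, 0, 1], [-3, -1, -4]].
S⁻¹L = [[-12, 18, -1], [34, -11, 13], [10, -21, 0]].
P = (S⁻¹L)C⁻¹ = [[-3, -5, -2], [-2, 4, 5], [2, 5, -1]].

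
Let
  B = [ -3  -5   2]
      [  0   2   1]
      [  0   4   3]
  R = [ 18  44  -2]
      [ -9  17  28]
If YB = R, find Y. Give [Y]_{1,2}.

1

Right-multiplying both sides by B⁻¹ gives Y = RB⁻¹.
det B = -6; the adjugate gives B⁻¹ = [[-1/3, -23/6, 3/2], [0, 3/2, -1/2], [0, -2, 1]].
Y = RB⁻¹ = [[18, 44, -2], [-9, 17, 28]] · [[-1/3, -23/6, 3/2], [0, 3/2, -1/2], [0, -2, 1]] = [[-6, 1, 3], [3, 4, 6]].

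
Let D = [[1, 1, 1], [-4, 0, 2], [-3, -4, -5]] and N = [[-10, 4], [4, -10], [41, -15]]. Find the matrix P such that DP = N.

D is on the left of P, so left-multiply by D⁻¹: P = D⁻¹N.
det D = -2; the adjugate gives D⁻¹ = [[-4, -1/2, -1], [13, 1, 3], [-8, -1/2, -2]].
P = D⁻¹N = [[-4, -1/2, -1], [13, 1, 3], [-8, -1/2, -2]] · [[-10, 4], [4, -10], [41, -15]] = [[-3, 4], [-3, -3], [-4, 3]].

P = [[-3, 4], [-3, -3], [-4, 3]]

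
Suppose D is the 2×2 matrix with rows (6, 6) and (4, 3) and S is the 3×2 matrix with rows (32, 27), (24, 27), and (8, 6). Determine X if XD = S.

Since D sits to the right of X, X = SD⁻¹.
det D = -6; the adjugate gives D⁻¹ = [[-1/2, 1], [2/3, -1]].
X = SD⁻¹ = [[32, 27], [24, 27], [8, 6]] · [[-1/2, 1], [2/3, -1]] = [[2, 5], [6, -3], [0, 2]].

X = [[2, 5], [6, -3], [0, 2]]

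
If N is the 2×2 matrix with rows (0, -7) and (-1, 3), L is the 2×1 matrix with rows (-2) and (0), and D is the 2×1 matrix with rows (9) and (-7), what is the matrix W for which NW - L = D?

W = [[4], [-1]]

NW = D + L = [[7], [-7]].
Left-multiplying both sides by N⁻¹ gives W = N⁻¹(D + L).
N has determinant -7; N⁻¹ = [[-3/7, -1], [-1/7, 0]].
W = N⁻¹(D + L) = [[4], [-1]].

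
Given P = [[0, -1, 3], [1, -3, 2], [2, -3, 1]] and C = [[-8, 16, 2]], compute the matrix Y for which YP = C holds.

P is on the right of Y, so right-multiply by P⁻¹: Y = CP⁻¹.
det P = 6, so P⁻¹ = [[1/2, -4/3, 7/6], [1/2, -1, 1/2], [1/2, -1/3, 1/6]].
Y = CP⁻¹ = [[-8, 16, 2]] · [[1/2, -4/3, 7/6], [1/2, -1, 1/2], [1/2, -1/3, 1/6]] = [[5, -6, -1]].

Y = [[5, -6, -1]]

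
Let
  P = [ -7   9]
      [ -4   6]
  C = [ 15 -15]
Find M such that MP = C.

Right-multiplying both sides by P⁻¹ gives M = CP⁻¹.
det P = -6; the adjugate gives P⁻¹ = [[-1, 3/2], [-2/3, 7/6]].
M = CP⁻¹ = [[15, -15]] · [[-1, 3/2], [-2/3, 7/6]] = [[-5, 5]].

M = [[-5, 5]]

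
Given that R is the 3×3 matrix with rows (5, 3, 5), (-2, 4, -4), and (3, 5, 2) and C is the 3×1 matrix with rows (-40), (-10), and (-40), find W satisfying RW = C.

W = [[-5], [-5], [0]]

Left-multiplying both sides by R⁻¹ gives W = R⁻¹C.
det R = 6; the adjugate gives R⁻¹ = [[14/3, 19/6, -16/3], [-4/3, -5/6, 5/3], [-11/3, -8/3, 13/3]].
W = R⁻¹C = [[14/3, 19/6, -16/3], [-4/3, -5/6, 5/3], [-11/3, -8/3, 13/3]] · [[-40], [-10], [-40]] = [[-5], [-5], [0]].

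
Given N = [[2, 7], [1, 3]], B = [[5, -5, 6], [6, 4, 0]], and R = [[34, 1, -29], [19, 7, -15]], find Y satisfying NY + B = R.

Y = [[4, 3, 0], [3, 0, -5]]

NY = R − B = [[29, 6, -35], [13, 3, -15]].
N is on the left of Y, so left-multiply by N⁻¹: Y = N⁻¹(R − B).
N has determinant -1; N⁻¹ = [[-3, 7], [1, -2]].
Y = N⁻¹(R − B) = [[4, 3, 0], [3, 0, -5]].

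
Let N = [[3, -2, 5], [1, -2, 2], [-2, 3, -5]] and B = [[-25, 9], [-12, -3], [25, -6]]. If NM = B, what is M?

Left-multiplying both sides by N⁻¹ gives M = N⁻¹B.
det N = 5; the adjugate gives N⁻¹ = [[4/5, 1, 6/5], [1/5, -1, -1/5], [-1/5, -1, -4/5]].
M = N⁻¹B = [[4/5, 1, 6/5], [1/5, -1, -1/5], [-1/5, -1, -4/5]] · [[-25, 9], [-12, -3], [25, -6]] = [[-2, -3], [2, 6], [-3, 6]].

M = [[-2, -3], [2, 6], [-3, 6]]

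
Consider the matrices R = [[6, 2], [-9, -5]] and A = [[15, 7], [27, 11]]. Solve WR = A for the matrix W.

W = [[1, -1], [3, -1]]

Since R sits to the right of W, W = AR⁻¹.
det R = -12; the adjugate gives R⁻¹ = [[5/12, 1/6], [-3/4, -1/2]].
W = AR⁻¹ = [[15, 7], [27, 11]] · [[5/12, 1/6], [-3/4, -1/2]] = [[1, -1], [3, -1]].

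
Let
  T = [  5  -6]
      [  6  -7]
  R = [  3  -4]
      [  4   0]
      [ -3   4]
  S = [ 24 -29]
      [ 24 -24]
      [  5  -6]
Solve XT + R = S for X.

XT = S − R = [[21, -25], [20, -24], [8, -10]].
Since T sits to the right of X, X = (S − R)T⁻¹.
T has determinant 1; T⁻¹ = [[-7, 6], [-6, 5]].
X = (S − R)T⁻¹ = [[3, 1], [4, 0], [4, -2]].

X = [[3, 1], [4, 0], [4, -2]]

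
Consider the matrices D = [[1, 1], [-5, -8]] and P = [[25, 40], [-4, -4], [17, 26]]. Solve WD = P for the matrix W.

W = [[0, -5], [-4, 0], [2, -3]]

Since D sits to the right of W, W = PD⁻¹.
D has determinant -3; D⁻¹ = [[8/3, 1/3], [-5/3, -1/3]].
W = PD⁻¹ = [[25, 40], [-4, -4], [17, 26]] · [[8/3, 1/3], [-5/3, -1/3]] = [[0, -5], [-4, 0], [2, -3]].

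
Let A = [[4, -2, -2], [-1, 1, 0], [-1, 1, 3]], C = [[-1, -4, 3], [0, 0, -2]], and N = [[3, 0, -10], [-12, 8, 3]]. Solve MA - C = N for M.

MA = N + C = [[2, -4, -7], [-12, 8, 1]].
Right-multiplying both sides by A⁻¹ gives M = (N + C)A⁻¹.
det A = 6, so A⁻¹ = [[1/2, 2/3, 1/3], [1/2, 5/3, 1/3], [0, -1/3, 1/3]].
M = (N + C)A⁻¹ = [[-1, -3, -3], [-2, 5, -1]].

M = [[-1, -3, -3], [-2, 5, -1]]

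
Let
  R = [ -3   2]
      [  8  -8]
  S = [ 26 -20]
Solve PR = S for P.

P = [[-6, 1]]

R is on the right of P, so right-multiply by R⁻¹: P = SR⁻¹.
R has determinant 8; R⁻¹ = [[-1, -1/4], [-1, -3/8]].
P = SR⁻¹ = [[26, -20]] · [[-1, -1/4], [-1, -3/8]] = [[-6, 1]].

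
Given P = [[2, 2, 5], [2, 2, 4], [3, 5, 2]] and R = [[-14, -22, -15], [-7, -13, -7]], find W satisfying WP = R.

Since P sits to the right of W, W = RP⁻¹.
det P = 4; the adjugate gives P⁻¹ = [[-4, 21/4, -1/2], [2, -11/4, 1/2], [1, -1, 0]].
W = RP⁻¹ = [[-14, -22, -15], [-7, -13, -7]] · [[-4, 21/4, -1/2], [2, -11/4, 1/2], [1, -1, 0]] = [[-3, 2, -4], [-5, 6, -3]].

W = [[-3, 2, -4], [-5, 6, -3]]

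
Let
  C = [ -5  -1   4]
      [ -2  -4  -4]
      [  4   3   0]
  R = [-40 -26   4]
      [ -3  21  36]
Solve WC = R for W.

Since C sits to the right of W, W = RC⁻¹.
det C = -4; the adjugate gives C⁻¹ = [[-3, -3, -5], [4, 4, 7], [-5/2, -11/4, -9/2]].
W = RC⁻¹ = [[-40, -26, 4], [-3, 21, 36]] · [[-3, -3, -5], [4, 4, 7], [-5/2, -11/4, -9/2]] = [[6, 5, 0], [3, -6, 0]].

W = [[6, 5, 0], [3, -6, 0]]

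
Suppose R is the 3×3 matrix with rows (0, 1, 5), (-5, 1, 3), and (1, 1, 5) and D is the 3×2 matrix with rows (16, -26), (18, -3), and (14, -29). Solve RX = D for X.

X = [[-2, -3], [-4, -6], [4, -4]]

Since R multiplies X on the left, X = R⁻¹D.
det R = -2; the adjugate gives R⁻¹ = [[-1, 0, 1], [-14, 5/2, 25/2], [3, -1/2, -5/2]].
X = R⁻¹D = [[-1, 0, 1], [-14, 5/2, 25/2], [3, -1/2, -5/2]] · [[16, -26], [18, -3], [14, -29]] = [[-2, -3], [-4, -6], [4, -4]].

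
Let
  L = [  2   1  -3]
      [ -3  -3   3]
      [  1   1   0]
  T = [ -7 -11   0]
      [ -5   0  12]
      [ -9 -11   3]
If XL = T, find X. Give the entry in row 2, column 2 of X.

-1

Since L sits to the right of X, X = TL⁻¹.
det L = -3, so L⁻¹ = [[1, 1, 2], [-1, -1, -1], [0, 1/3, 1]].
X = TL⁻¹ = [[-7, -11, 0], [-5, 0, 12], [-9, -11, 3]] · [[1, 1, 2], [-1, -1, -1], [0, 1/3, 1]] = [[4, 4, -3], [-5, -1, 2], [2, 3, -4]].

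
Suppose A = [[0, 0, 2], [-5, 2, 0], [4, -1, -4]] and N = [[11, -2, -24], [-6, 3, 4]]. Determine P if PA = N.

P = [[-4, 1, 4], [4, 2, 1]]

Since A sits to the right of P, P = NA⁻¹.
det A = -6, so A⁻¹ = [[4/3, 1/3, 2/3], [10/3, 4/3, 5/3], [1/2, 0, 0]].
P = NA⁻¹ = [[11, -2, -24], [-6, 3, 4]] · [[4/3, 1/3, 2/3], [10/3, 4/3, 5/3], [1/2, 0, 0]] = [[-4, 1, 4], [4, 2, 1]].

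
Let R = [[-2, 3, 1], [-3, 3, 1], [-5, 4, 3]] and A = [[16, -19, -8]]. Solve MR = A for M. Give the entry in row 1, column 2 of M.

-1

Since R sits to the right of M, M = AR⁻¹.
det R = 5, so R⁻¹ = [[1, -1, 0], [4/5, -1/5, -1/5], [3/5, -7/5, 3/5]].
M = AR⁻¹ = [[16, -19, -8]] · [[1, -1, 0], [4/5, -1/5, -1/5], [3/5, -7/5, 3/5]] = [[-4, -1, -1]].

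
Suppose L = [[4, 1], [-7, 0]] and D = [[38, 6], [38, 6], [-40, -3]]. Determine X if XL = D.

X = [[6, -2], [6, -2], [-3, 4]]

Since L sits to the right of X, X = DL⁻¹.
det L = 7, so L⁻¹ = [[0, -1/7], [1, 4/7]].
X = DL⁻¹ = [[38, 6], [38, 6], [-40, -3]] · [[0, -1/7], [1, 4/7]] = [[6, -2], [6, -2], [-3, 4]].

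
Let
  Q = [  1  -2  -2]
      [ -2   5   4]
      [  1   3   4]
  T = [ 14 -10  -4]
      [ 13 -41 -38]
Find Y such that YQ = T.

Y = [[6, -2, 4], [5, -5, -2]]

Q is on the right of Y, so right-multiply by Q⁻¹: Y = TQ⁻¹.
det Q = 6; the adjugate gives Q⁻¹ = [[4/3, 1/3, 1/3], [2, 1, 0], [-11/6, -5/6, 1/6]].
Y = TQ⁻¹ = [[14, -10, -4], [13, -41, -38]] · [[4/3, 1/3, 1/3], [2, 1, 0], [-11/6, -5/6, 1/6]] = [[6, -2, 4], [5, -5, -2]].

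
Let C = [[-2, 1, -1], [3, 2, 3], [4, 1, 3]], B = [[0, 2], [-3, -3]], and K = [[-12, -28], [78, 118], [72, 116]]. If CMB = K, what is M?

Isolating M: multiply by C⁻¹ from the left and B⁻¹ from the right, so M = C⁻¹KB⁻¹.
det C = 2, so C⁻¹ = [[3/2, -2, 5/2], [3/2, -1, 3/2], [-5/2, 3, -7/2]].
det B = 6, so B⁻¹ = [[-1/2, -1/3], [1/2, 0]].
C⁻¹K = [[6, 12], [12, 14], [12, 18]].
M = (C⁻¹K)B⁻¹ = [[3, -2], [1, -4], [3, -4]].

M = [[3, -2], [1, -4], [3, -4]]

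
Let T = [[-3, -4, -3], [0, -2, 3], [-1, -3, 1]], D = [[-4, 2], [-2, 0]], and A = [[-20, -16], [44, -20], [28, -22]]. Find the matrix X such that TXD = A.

Left-multiply by T⁻¹ and right-multiply by D⁻¹: X = T⁻¹AD⁻¹.
det T = -3, so T⁻¹ = [[-7/3, -13/3, 6], [1, 2, -3], [2/3, 5/3, -2]].
det D = 4; the adjugate gives D⁻¹ = [[0, -1/2], [1/2, -1]].
T⁻¹A = [[24, -8], [-16, 10], [4, 0]].
X = (T⁻¹A)D⁻¹ = [[-4, -4], [5, -2], [0, -2]].

X = [[-4, -4], [5, -2], [0, -2]]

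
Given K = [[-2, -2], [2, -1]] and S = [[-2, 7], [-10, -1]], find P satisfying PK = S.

P = [[-2, -3], [2, -3]]

K is on the right of P, so right-multiply by K⁻¹: P = SK⁻¹.
det K = 6, so K⁻¹ = [[-1/6, 1/3], [-1/3, -1/3]].
P = SK⁻¹ = [[-2, 7], [-10, -1]] · [[-1/6, 1/3], [-1/3, -1/3]] = [[-2, -3], [2, -3]].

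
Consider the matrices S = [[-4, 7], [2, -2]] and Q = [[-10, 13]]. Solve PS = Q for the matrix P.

Right-multiplying both sides by S⁻¹ gives P = QS⁻¹.
S has determinant -6; S⁻¹ = [[1/3, 7/6], [1/3, 2/3]].
P = QS⁻¹ = [[-10, 13]] · [[1/3, 7/6], [1/3, 2/3]] = [[1, -3]].

P = [[1, -3]]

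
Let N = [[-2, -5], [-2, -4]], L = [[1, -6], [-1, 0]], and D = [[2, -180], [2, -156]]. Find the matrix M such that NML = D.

M = [[-5, -4], [-4, -4]]

Isolating M: multiply by N⁻¹ from the left and L⁻¹ from the right, so M = N⁻¹DL⁻¹.
det N = -2; the adjugate gives N⁻¹ = [[2, -5/2], [-1, 1]].
det L = -6, so L⁻¹ = [[0, -1], [-1/6, -1/6]].
N⁻¹D = [[-1, 30], [0, 24]].
M = (N⁻¹D)L⁻¹ = [[-5, -4], [-4, -4]].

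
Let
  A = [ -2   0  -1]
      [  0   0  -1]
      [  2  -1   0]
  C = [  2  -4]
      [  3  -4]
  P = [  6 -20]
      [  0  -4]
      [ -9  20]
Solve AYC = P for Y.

Isolating Y: multiply by A⁻¹ from the left and C⁻¹ from the right, so Y = A⁻¹PC⁻¹.
A has determinant 2; A⁻¹ = [[-1/2, 1/2, 0], [-1, 1, -1], [0, -1, 0]].
det C = 4; the adjugate gives C⁻¹ = [[-1, 1], [-3/4, 1/2]].
A⁻¹P = [[-3, 8], [3, -4], [0, 4]].
Y = (A⁻¹P)C⁻¹ = [[-3, 1], [0, 1], [-3, 2]].

Y = [[-3, 1], [0, 1], [-3, 2]]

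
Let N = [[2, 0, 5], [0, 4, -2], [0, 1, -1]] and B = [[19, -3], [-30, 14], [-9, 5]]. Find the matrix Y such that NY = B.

Y = [[2, 6], [-6, 2], [3, -3]]

Left-multiplying both sides by N⁻¹ gives Y = N⁻¹B.
N has determinant -4; N⁻¹ = [[1/2, -5/4, 5], [0, 1/2, -1], [0, 1/2, -2]].
Y = N⁻¹B = [[1/2, -5/4, 5], [0, 1/2, -1], [0, 1/2, -2]] · [[19, -3], [-30, 14], [-9, 5]] = [[2, 6], [-6, 2], [3, -3]].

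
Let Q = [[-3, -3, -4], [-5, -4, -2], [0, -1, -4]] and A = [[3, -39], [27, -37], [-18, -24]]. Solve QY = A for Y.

Q is on the left of Y, so left-multiply by Q⁻¹: Y = Q⁻¹A.
det Q = -2, so Q⁻¹ = [[-7, 4, 5], [10, -6, -7], [-5/2, 3/2, 3/2]].
Y = Q⁻¹A = [[-7, 4, 5], [10, -6, -7], [-5/2, 3/2, 3/2]] · [[3, -39], [27, -37], [-18, -24]] = [[-3, 5], [-6, 0], [6, 6]].

Y = [[-3, 5], [-6, 0], [6, 6]]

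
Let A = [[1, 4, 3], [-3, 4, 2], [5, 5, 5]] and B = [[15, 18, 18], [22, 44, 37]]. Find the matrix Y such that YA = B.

Since A sits to the right of Y, Y = BA⁻¹.
A has determinant 5; A⁻¹ = [[2, -1, -4/5], [5, -2, -11/5], [-7, 3, 16/5]].
Y = BA⁻¹ = [[15, 18, 18], [22, 44, 37]] · [[2, -1, -4/5], [5, -2, -11/5], [-7, 3, 16/5]] = [[-6, 3, 6], [5, 1, 4]].

Y = [[-6, 3, 6], [5, 1, 4]]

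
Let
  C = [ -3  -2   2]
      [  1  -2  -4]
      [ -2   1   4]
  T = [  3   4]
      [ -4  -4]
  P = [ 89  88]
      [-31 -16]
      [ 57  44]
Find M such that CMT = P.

M = [[1, 3], [-3, 2], [-2, -5]]

M = C⁻¹PT⁻¹ (apply C⁻¹ on the left and T⁻¹ on the right).
det C = -2; the adjugate gives C⁻¹ = [[2, -5, -6], [-2, 4, 5], [3/2, -7/2, -4]].
T has determinant 4; T⁻¹ = [[-1, -1], [1, 3/4]].
C⁻¹P = [[-9, -8], [-17, -20], [14, 12]].
M = (C⁻¹P)T⁻¹ = [[1, 3], [-3, 2], [-2, -5]].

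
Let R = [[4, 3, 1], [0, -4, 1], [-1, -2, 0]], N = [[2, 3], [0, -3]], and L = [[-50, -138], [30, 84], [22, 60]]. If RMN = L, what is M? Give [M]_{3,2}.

-5

Isolating M: multiply by R⁻¹ from the left and N⁻¹ from the right, so M = R⁻¹LN⁻¹.
det R = 1, so R⁻¹ = [[2, -2, 7], [-1, 1, -4], [-4, 5, -16]].
det N = -6, so N⁻¹ = [[1/2, 1/2], [0, -1/3]].
R⁻¹L = [[-6, -24], [-8, -18], [-2, 12]].
M = (R⁻¹L)N⁻¹ = [[-3, 5], [-4, 2], [-1, -5]].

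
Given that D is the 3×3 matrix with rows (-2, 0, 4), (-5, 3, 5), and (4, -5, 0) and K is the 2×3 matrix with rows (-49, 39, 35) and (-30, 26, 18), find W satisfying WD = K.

W = [[5, 3, -6], [2, 2, -4]]

Right-multiplying both sides by D⁻¹ gives W = KD⁻¹.
det D = 2, so D⁻¹ = [[25/2, -10, -6], [10, -8, -5], [13/2, -5, -3]].
W = KD⁻¹ = [[-49, 39, 35], [-30, 26, 18]] · [[25/2, -10, -6], [10, -8, -5], [13/2, -5, -3]] = [[5, 3, -6], [2, 2, -4]].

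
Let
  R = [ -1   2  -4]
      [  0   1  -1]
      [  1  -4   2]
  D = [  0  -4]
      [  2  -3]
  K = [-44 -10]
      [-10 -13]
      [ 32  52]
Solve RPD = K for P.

P = R⁻¹KD⁻¹ (apply R⁻¹ on the left and D⁻¹ on the right).
det R = 4, so R⁻¹ = [[-1/2, 3, 1/2], [-1/4, 1/2, -1/4], [-1/4, -1/2, -1/4]].
det D = 8; the adjugate gives D⁻¹ = [[-3/8, 1/2], [-1/4, 0]].
R⁻¹K = [[8, -8], [-2, -17], [8, -4]].
P = (R⁻¹K)D⁻¹ = [[-1, 4], [5, -1], [-2, 4]].

P = [[-1, 4], [5, -1], [-2, 4]]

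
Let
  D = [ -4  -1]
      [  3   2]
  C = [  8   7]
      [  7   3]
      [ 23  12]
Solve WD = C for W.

Right-multiplying both sides by D⁻¹ gives W = CD⁻¹.
det D = -5; the adjugate gives D⁻¹ = [[-2/5, -1/5], [3/5, 4/5]].
W = CD⁻¹ = [[8, 7], [7, 3], [23, 12]] · [[-2/5, -1/5], [3/5, 4/5]] = [[1, 4], [-1, 1], [-2, 5]].

W = [[1, 4], [-1, 1], [-2, 5]]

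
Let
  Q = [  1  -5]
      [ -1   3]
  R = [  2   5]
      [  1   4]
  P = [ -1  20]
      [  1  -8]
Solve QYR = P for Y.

Y = [[2, -5], [2, -4]]

Y = Q⁻¹PR⁻¹ (apply Q⁻¹ on the left and R⁻¹ on the right).
det Q = -2; the adjugate gives Q⁻¹ = [[-3/2, -5/2], [-1/2, -1/2]].
R has determinant 3; R⁻¹ = [[4/3, -5/3], [-1/3, 2/3]].
Q⁻¹P = [[-1, -10], [0, -6]].
Y = (Q⁻¹P)R⁻¹ = [[2, -5], [2, -4]].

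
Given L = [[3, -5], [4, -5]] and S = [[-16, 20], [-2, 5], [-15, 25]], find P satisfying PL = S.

Since L sits to the right of P, P = SL⁻¹.
det L = 5; the adjugate gives L⁻¹ = [[-1, 1], [-4/5, 3/5]].
P = SL⁻¹ = [[-16, 20], [-2, 5], [-15, 25]] · [[-1, 1], [-4/5, 3/5]] = [[0, -4], [-2, 1], [-5, 0]].

P = [[0, -4], [-2, 1], [-5, 0]]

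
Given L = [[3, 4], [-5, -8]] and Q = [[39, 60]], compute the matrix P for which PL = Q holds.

Since L sits to the right of P, P = QL⁻¹.
det L = -4; the adjugate gives L⁻¹ = [[2, 1], [-5/4, -3/4]].
P = QL⁻¹ = [[39, 60]] · [[2, 1], [-5/4, -3/4]] = [[3, -6]].

P = [[3, -6]]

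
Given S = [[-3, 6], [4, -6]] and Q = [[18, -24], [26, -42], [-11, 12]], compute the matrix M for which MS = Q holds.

M = [[2, 6], [-2, 5], [-3, -5]]

Since S sits to the right of M, M = QS⁻¹.
S has determinant -6; S⁻¹ = [[1, 1], [2/3, 1/2]].
M = QS⁻¹ = [[18, -24], [26, -42], [-11, 12]] · [[1, 1], [2/3, 1/2]] = [[2, 6], [-2, 5], [-3, -5]].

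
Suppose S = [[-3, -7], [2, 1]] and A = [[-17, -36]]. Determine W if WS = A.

W = [[5, -1]]

S is on the right of W, so right-multiply by S⁻¹: W = AS⁻¹.
det S = 11, so S⁻¹ = [[1/11, 7/11], [-2/11, -3/11]].
W = AS⁻¹ = [[-17, -36]] · [[1/11, 7/11], [-2/11, -3/11]] = [[5, -1]].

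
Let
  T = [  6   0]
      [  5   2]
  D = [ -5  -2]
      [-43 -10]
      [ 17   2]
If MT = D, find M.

Right-multiplying both sides by T⁻¹ gives M = DT⁻¹.
T has determinant 12; T⁻¹ = [[1/6, 0], [-5/12, 1/2]].
M = DT⁻¹ = [[-5, -2], [-43, -10], [17, 2]] · [[1/6, 0], [-5/12, 1/2]] = [[0, -1], [-3, -5], [2, 1]].

M = [[0, -1], [-3, -5], [2, 1]]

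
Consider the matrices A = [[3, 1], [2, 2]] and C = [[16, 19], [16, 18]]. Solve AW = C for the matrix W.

W = [[4, 5], [4, 4]]

Since A multiplies W on the left, W = A⁻¹C.
A has determinant 4; A⁻¹ = [[1/2, -1/4], [-1/2, 3/4]].
W = A⁻¹C = [[1/2, -1/4], [-1/2, 3/4]] · [[16, 19], [16, 18]] = [[4, 5], [4, 4]].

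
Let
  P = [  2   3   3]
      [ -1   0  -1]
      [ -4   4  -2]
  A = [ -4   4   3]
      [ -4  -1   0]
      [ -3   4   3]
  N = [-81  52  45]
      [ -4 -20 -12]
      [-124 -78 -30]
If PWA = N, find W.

W = [[5, -5, 4], [3, 5, 1], [-5, 1, 0]]

Isolating W: multiply by P⁻¹ from the left and A⁻¹ from the right, so W = P⁻¹NA⁻¹.
det P = 2, so P⁻¹ = [[2, 9, -3/2], [1, 4, -1/2], [-2, -10, 3/2]].
det A = 3; the adjugate gives A⁻¹ = [[-1, 0, 1], [4, -1, -4], [-19/3, 4/3, 20/3]].
P⁻¹N = [[-12, 41, 27], [-35, 11, 12], [16, -21, -15]].
W = (P⁻¹N)A⁻¹ = [[5, -5, 4], [3, 5, 1], [-5, 1, 0]].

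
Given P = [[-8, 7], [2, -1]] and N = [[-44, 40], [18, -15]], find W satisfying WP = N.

Since P sits to the right of W, W = NP⁻¹.
P has determinant -6; P⁻¹ = [[1/6, 7/6], [1/3, 4/3]].
W = NP⁻¹ = [[-44, 40], [18, -15]] · [[1/6, 7/6], [1/3, 4/3]] = [[6, 2], [-2, 1]].

W = [[6, 2], [-2, 1]]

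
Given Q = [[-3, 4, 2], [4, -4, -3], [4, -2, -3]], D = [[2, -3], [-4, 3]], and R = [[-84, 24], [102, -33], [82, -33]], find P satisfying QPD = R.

Isolating P: multiply by Q⁻¹ from the left and D⁻¹ from the right, so P = Q⁻¹RD⁻¹.
det Q = -2; the adjugate gives Q⁻¹ = [[-3, -4, 2], [0, -1/2, 1/2], [-4, -5, 2]].
det D = -6; the adjugate gives D⁻¹ = [[-1/2, -1/2], [-2/3, -1/3]].
Q⁻¹R = [[8, -6], [-10, 0], [-10, 3]].
P = (Q⁻¹R)D⁻¹ = [[0, -2], [5, 5], [3, 4]].

P = [[0, -2], [5, 5], [3, 4]]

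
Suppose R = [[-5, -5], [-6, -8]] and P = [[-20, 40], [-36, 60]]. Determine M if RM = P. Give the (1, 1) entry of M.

Left-multiplying both sides by R⁻¹ gives M = R⁻¹P.
R has determinant 10; R⁻¹ = [[-4/5, 1/2], [3/5, -1/2]].
M = R⁻¹P = [[-4/5, 1/2], [3/5, -1/2]] · [[-20, 40], [-36, 60]] = [[-2, -2], [6, -6]].

-2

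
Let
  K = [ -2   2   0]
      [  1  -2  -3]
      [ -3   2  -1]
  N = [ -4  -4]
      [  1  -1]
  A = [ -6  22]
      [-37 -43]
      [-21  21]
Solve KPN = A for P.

Left-multiply by K⁻¹ and right-multiply by N⁻¹: P = K⁻¹AN⁻¹.
det K = 4; the adjugate gives K⁻¹ = [[2, 1/2, -3/2], [5/2, 1/2, -3/2], [-1, -1/2, 1/2]].
det N = 8, so N⁻¹ = [[-1/8, 1/2], [-1/8, -1/2]].
K⁻¹A = [[1, -9], [-2, 2], [14, 10]].
P = (K⁻¹A)N⁻¹ = [[1, 5], [0, -2], [-3, 2]].

P = [[1, 5], [0, -2], [-3, 2]]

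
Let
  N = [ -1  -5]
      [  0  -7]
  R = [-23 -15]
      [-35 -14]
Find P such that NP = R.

P = [[-2, 5], [5, 2]]

N is on the left of P, so left-multiply by N⁻¹: P = N⁻¹R.
det N = 7, so N⁻¹ = [[-1, 5/7], [0, -1/7]].
P = N⁻¹R = [[-1, 5/7], [0, -1/7]] · [[-23, -15], [-35, -14]] = [[-2, 5], [5, 2]].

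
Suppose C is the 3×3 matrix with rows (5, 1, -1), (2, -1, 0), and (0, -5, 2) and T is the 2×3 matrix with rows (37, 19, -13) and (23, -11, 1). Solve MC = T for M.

M = [[5, 6, -4], [3, 4, 2]]

C is on the right of M, so right-multiply by C⁻¹: M = TC⁻¹.
det C = -4, so C⁻¹ = [[1/2, -3/4, 1/4], [1, -5/2, 1/2], [5/2, -25/4, 7/4]].
M = TC⁻¹ = [[37, 19, -13], [23, -11, 1]] · [[1/2, -3/4, 1/4], [1, -5/2, 1/2], [5/2, -25/4, 7/4]] = [[5, 6, -4], [3, 4, 2]].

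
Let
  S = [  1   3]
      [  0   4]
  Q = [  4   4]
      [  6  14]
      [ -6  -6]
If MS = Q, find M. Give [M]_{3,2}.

3

Since S sits to the right of M, M = QS⁻¹.
det S = 4; the adjugate gives S⁻¹ = [[1, -3/4], [0, 1/4]].
M = QS⁻¹ = [[4, 4], [6, 14], [-6, -6]] · [[1, -3/4], [0, 1/4]] = [[4, -2], [6, -1], [-6, 3]].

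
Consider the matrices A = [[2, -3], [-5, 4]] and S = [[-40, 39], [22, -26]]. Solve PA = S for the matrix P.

Since A sits to the right of P, P = SA⁻¹.
det A = -7; the adjugate gives A⁻¹ = [[-4/7, -3/7], [-5/7, -2/7]].
P = SA⁻¹ = [[-40, 39], [22, -26]] · [[-4/7, -3/7], [-5/7, -2/7]] = [[-5, 6], [6, -2]].

P = [[-5, 6], [6, -2]]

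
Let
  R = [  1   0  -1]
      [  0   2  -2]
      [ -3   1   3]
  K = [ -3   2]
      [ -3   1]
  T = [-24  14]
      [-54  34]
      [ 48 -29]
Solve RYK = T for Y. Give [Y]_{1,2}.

Y = R⁻¹TK⁻¹ (apply R⁻¹ on the left and K⁻¹ on the right).
det R = 2; the adjugate gives R⁻¹ = [[4, -1/2, 1], [3, 0, 1], [3, -1/2, 1]].
det K = 3, so K⁻¹ = [[1/3, -2/3], [1, -1]].
R⁻¹T = [[-21, 10], [-24, 13], [3, -4]].
Y = (R⁻¹T)K⁻¹ = [[3, 4], [5, 3], [-3, 2]].

4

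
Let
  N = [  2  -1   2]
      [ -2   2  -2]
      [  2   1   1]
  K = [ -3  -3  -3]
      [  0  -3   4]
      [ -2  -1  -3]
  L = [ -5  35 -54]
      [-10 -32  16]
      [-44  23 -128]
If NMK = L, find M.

M = N⁻¹LK⁻¹ (apply N⁻¹ on the left and K⁻¹ on the right).
det N = -2; the adjugate gives N⁻¹ = [[-2, -3/2, 1], [1, 1, 0], [3, 2, -1]].
det K = 3, so K⁻¹ = [[13/3, -2, -7], [-8/3, 1, 4], [-2, 1, 3]].
N⁻¹L = [[-19, 1, -44], [-15, 3, -38], [9, 18, -2]].
M = (N⁻¹L)K⁻¹ = [[3, -5, 5], [3, -5, 3], [-5, -2, 3]].

M = [[3, -5, 5], [3, -5, 3], [-5, -2, 3]]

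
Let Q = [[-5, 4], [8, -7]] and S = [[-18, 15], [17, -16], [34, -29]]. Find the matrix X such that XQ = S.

X = [[2, -1], [3, 4], [-2, 3]]

Q is on the right of X, so right-multiply by Q⁻¹: X = SQ⁻¹.
Q has determinant 3; Q⁻¹ = [[-7/3, -4/3], [-8/3, -5/3]].
X = SQ⁻¹ = [[-18, 15], [17, -16], [34, -29]] · [[-7/3, -4/3], [-8/3, -5/3]] = [[2, -1], [3, 4], [-2, 3]].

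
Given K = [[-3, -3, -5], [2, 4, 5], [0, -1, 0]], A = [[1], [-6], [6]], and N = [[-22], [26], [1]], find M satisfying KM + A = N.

M = [[-4], [5], [4]]

KM = N − A = [[-23], [32], [-5]].
K is on the left of M, so left-multiply by K⁻¹: M = K⁻¹(N − A).
K has determinant -5; K⁻¹ = [[-1, -1, -1], [0, 0, -1], [2/5, 3/5, 6/5]].
M = K⁻¹(N − A) = [[-4], [5], [4]].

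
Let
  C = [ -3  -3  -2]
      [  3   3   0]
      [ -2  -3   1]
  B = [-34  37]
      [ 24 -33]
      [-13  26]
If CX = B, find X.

X = [[6, -5], [2, -6], [5, -2]]

Since C multiplies X on the left, X = C⁻¹B.
det C = 6; the adjugate gives C⁻¹ = [[1/2, 3/2, 1], [-1/2, -7/6, -1], [-1/2, -1/2, 0]].
X = C⁻¹B = [[1/2, 3/2, 1], [-1/2, -7/6, -1], [-1/2, -1/2, 0]] · [[-34, 37], [24, -33], [-13, 26]] = [[6, -5], [2, -6], [5, -2]].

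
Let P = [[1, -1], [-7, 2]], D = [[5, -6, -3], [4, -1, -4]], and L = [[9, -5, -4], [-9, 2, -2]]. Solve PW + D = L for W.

PW = L − D = [[4, 1, -1], [-13, 3, 2]].
P is on the left of W, so left-multiply by P⁻¹: W = P⁻¹(L − D).
P has determinant -5; P⁻¹ = [[-2/5, -1/5], [-7/5, -1/5]].
W = P⁻¹(L − D) = [[1, -1, 0], [-3, -2, 1]].

W = [[1, -1, 0], [-3, -2, 1]]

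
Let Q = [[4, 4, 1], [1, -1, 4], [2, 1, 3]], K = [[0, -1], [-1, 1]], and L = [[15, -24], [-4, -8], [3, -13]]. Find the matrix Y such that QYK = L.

Y = [[5, -2], [-3, -2], [1, 1]]

Isolating Y: multiply by Q⁻¹ from the left and K⁻¹ from the right, so Y = Q⁻¹LK⁻¹.
det Q = -5; the adjugate gives Q⁻¹ = [[7/5, 11/5, -17/5], [-1, -2, 3], [-3/5, -4/5, 8/5]].
det K = -1, so K⁻¹ = [[-1, -1], [-1, 0]].
Q⁻¹L = [[2, -7], [2, 1], [-1, 0]].
Y = (Q⁻¹L)K⁻¹ = [[5, -2], [-3, -2], [1, 1]].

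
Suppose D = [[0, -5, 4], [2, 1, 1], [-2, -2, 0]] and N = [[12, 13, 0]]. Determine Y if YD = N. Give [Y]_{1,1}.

Since D sits to the right of Y, Y = ND⁻¹.
D has determinant 2; D⁻¹ = [[1, -4, -9/2], [-1, 4, 4], [-1, 5, 5]].
Y = ND⁻¹ = [[12, 13, 0]] · [[1, -4, -9/2], [-1, 4, 4], [-1, 5, 5]] = [[-1, 4, -2]].

-1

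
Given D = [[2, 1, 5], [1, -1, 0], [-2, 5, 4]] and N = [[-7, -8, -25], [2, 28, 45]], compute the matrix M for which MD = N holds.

Right-multiplying both sides by D⁻¹ gives M = ND⁻¹.
D has determinant 3; D⁻¹ = [[-4/3, 7, 5/3], [-4/3, 6, 5/3], [1, -4, -1]].
M = ND⁻¹ = [[-7, -8, -25], [2, 28, 45]] · [[-4/3, 7, 5/3], [-4/3, 6, 5/3], [1, -4, -1]] = [[-5, 3, 0], [5, 2, 5]].

M = [[-5, 3, 0], [5, 2, 5]]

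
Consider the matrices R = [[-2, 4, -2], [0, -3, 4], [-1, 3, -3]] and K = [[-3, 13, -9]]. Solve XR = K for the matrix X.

X = [[4, -4, -5]]

Since R sits to the right of X, X = KR⁻¹.
R has determinant -4; R⁻¹ = [[3/4, -3/2, -5/2], [1, -1, -2], [3/4, -1/2, -3/2]].
X = KR⁻¹ = [[-3, 13, -9]] · [[3/4, -3/2, -5/2], [1, -1, -2], [3/4, -1/2, -3/2]] = [[4, -4, -5]].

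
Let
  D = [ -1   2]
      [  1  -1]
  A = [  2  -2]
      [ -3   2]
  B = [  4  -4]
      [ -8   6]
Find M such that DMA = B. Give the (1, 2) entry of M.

4

Left-multiply by D⁻¹ and right-multiply by A⁻¹: M = D⁻¹BA⁻¹.
D has determinant -1; D⁻¹ = [[1, 2], [1, 1]].
det A = -2, so A⁻¹ = [[-1, -1], [-3/2, -1]].
D⁻¹B = [[-12, 8], [-4, 2]].
M = (D⁻¹B)A⁻¹ = [[0, 4], [1, 2]].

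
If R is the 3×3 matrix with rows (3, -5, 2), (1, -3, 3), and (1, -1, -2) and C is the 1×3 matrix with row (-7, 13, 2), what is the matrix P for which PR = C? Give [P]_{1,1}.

1

R is on the right of P, so right-multiply by R⁻¹: P = CR⁻¹.
det R = 6, so R⁻¹ = [[3/2, -2, -3/2], [5/6, -4/3, -7/6], [1/3, -1/3, -2/3]].
P = CR⁻¹ = [[-7, 13, 2]] · [[3/2, -2, -3/2], [5/6, -4/3, -7/6], [1/3, -1/3, -2/3]] = [[1, -4, -6]].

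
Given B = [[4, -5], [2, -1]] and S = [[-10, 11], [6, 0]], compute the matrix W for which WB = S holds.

B is on the right of W, so right-multiply by B⁻¹: W = SB⁻¹.
det B = 6, so B⁻¹ = [[-1/6, 5/6], [-1/3, 2/3]].
W = SB⁻¹ = [[-10, 11], [6, 0]] · [[-1/6, 5/6], [-1/3, 2/3]] = [[-2, -1], [-1, 5]].

W = [[-2, -1], [-1, 5]]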